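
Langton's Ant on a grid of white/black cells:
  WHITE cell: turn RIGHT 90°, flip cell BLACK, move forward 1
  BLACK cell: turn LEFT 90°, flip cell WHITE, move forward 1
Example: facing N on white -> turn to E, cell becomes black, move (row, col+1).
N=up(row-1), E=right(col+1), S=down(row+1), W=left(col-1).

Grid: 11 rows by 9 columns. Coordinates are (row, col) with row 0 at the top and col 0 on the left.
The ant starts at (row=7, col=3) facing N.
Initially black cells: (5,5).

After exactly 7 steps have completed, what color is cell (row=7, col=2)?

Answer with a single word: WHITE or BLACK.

Step 1: on WHITE (7,3): turn R to E, flip to black, move to (7,4). |black|=2
Step 2: on WHITE (7,4): turn R to S, flip to black, move to (8,4). |black|=3
Step 3: on WHITE (8,4): turn R to W, flip to black, move to (8,3). |black|=4
Step 4: on WHITE (8,3): turn R to N, flip to black, move to (7,3). |black|=5
Step 5: on BLACK (7,3): turn L to W, flip to white, move to (7,2). |black|=4
Step 6: on WHITE (7,2): turn R to N, flip to black, move to (6,2). |black|=5
Step 7: on WHITE (6,2): turn R to E, flip to black, move to (6,3). |black|=6

Answer: BLACK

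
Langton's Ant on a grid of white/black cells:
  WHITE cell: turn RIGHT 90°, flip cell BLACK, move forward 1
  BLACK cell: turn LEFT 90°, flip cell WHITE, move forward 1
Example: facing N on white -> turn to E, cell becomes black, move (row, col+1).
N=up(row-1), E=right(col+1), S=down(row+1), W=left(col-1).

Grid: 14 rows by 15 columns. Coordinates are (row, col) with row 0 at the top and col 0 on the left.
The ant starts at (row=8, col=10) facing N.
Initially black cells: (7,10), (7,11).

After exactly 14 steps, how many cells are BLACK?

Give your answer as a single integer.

Step 1: on WHITE (8,10): turn R to E, flip to black, move to (8,11). |black|=3
Step 2: on WHITE (8,11): turn R to S, flip to black, move to (9,11). |black|=4
Step 3: on WHITE (9,11): turn R to W, flip to black, move to (9,10). |black|=5
Step 4: on WHITE (9,10): turn R to N, flip to black, move to (8,10). |black|=6
Step 5: on BLACK (8,10): turn L to W, flip to white, move to (8,9). |black|=5
Step 6: on WHITE (8,9): turn R to N, flip to black, move to (7,9). |black|=6
Step 7: on WHITE (7,9): turn R to E, flip to black, move to (7,10). |black|=7
Step 8: on BLACK (7,10): turn L to N, flip to white, move to (6,10). |black|=6
Step 9: on WHITE (6,10): turn R to E, flip to black, move to (6,11). |black|=7
Step 10: on WHITE (6,11): turn R to S, flip to black, move to (7,11). |black|=8
Step 11: on BLACK (7,11): turn L to E, flip to white, move to (7,12). |black|=7
Step 12: on WHITE (7,12): turn R to S, flip to black, move to (8,12). |black|=8
Step 13: on WHITE (8,12): turn R to W, flip to black, move to (8,11). |black|=9
Step 14: on BLACK (8,11): turn L to S, flip to white, move to (9,11). |black|=8

Answer: 8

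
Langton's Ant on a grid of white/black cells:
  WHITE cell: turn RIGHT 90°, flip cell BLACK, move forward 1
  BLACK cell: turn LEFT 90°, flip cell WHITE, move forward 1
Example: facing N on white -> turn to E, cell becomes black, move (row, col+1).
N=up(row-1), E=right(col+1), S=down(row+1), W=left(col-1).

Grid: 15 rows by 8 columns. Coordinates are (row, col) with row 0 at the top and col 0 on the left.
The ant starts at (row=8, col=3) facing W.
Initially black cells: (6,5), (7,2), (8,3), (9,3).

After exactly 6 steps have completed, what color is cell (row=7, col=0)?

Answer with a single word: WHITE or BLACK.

Step 1: on BLACK (8,3): turn L to S, flip to white, move to (9,3). |black|=3
Step 2: on BLACK (9,3): turn L to E, flip to white, move to (9,4). |black|=2
Step 3: on WHITE (9,4): turn R to S, flip to black, move to (10,4). |black|=3
Step 4: on WHITE (10,4): turn R to W, flip to black, move to (10,3). |black|=4
Step 5: on WHITE (10,3): turn R to N, flip to black, move to (9,3). |black|=5
Step 6: on WHITE (9,3): turn R to E, flip to black, move to (9,4). |black|=6

Answer: WHITE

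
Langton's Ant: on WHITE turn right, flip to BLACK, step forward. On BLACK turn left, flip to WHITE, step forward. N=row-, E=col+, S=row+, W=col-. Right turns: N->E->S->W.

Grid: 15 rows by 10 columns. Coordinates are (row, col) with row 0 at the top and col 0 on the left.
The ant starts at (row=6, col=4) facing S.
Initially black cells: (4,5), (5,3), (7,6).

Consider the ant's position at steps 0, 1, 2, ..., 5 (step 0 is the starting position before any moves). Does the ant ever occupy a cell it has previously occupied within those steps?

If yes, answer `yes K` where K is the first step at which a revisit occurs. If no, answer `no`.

Answer: no

Derivation:
Step 1: on WHITE (6,4): turn R to W, flip to black, move to (6,3). |black|=4 — new cell
Step 2: on WHITE (6,3): turn R to N, flip to black, move to (5,3). |black|=5 — new cell
Step 3: on BLACK (5,3): turn L to W, flip to white, move to (5,2). |black|=4 — new cell
Step 4: on WHITE (5,2): turn R to N, flip to black, move to (4,2). |black|=5 — new cell
Step 5: on WHITE (4,2): turn R to E, flip to black, move to (4,3). |black|=6 — new cell
No revisit within 5 steps.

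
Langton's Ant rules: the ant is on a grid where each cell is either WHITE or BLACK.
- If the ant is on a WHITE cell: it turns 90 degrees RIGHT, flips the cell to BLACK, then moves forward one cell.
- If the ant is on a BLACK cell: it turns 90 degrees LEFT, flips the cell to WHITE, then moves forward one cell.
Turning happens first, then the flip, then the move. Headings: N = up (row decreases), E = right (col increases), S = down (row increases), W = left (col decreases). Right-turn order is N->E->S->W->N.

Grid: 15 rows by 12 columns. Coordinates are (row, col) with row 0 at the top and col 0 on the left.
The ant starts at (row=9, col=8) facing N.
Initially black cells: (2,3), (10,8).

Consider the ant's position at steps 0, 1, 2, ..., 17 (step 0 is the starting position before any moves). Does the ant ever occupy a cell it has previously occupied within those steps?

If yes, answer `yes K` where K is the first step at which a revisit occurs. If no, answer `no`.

Answer: yes 7

Derivation:
Step 1: on WHITE (9,8): turn R to E, flip to black, move to (9,9). |black|=3 — new cell
Step 2: on WHITE (9,9): turn R to S, flip to black, move to (10,9). |black|=4 — new cell
Step 3: on WHITE (10,9): turn R to W, flip to black, move to (10,8). |black|=5 — new cell
Step 4: on BLACK (10,8): turn L to S, flip to white, move to (11,8). |black|=4 — new cell
Step 5: on WHITE (11,8): turn R to W, flip to black, move to (11,7). |black|=5 — new cell
Step 6: on WHITE (11,7): turn R to N, flip to black, move to (10,7). |black|=6 — new cell
Step 7: on WHITE (10,7): turn R to E, flip to black, move to (10,8). |black|=7 — REVISIT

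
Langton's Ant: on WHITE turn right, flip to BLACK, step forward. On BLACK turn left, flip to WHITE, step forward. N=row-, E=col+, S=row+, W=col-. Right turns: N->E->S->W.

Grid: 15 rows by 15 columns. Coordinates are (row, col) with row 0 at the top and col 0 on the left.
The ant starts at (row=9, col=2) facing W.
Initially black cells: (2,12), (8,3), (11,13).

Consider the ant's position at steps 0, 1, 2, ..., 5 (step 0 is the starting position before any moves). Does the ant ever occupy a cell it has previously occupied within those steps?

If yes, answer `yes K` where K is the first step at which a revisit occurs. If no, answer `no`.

Step 1: on WHITE (9,2): turn R to N, flip to black, move to (8,2). |black|=4 — new cell
Step 2: on WHITE (8,2): turn R to E, flip to black, move to (8,3). |black|=5 — new cell
Step 3: on BLACK (8,3): turn L to N, flip to white, move to (7,3). |black|=4 — new cell
Step 4: on WHITE (7,3): turn R to E, flip to black, move to (7,4). |black|=5 — new cell
Step 5: on WHITE (7,4): turn R to S, flip to black, move to (8,4). |black|=6 — new cell
No revisit within 5 steps.

Answer: no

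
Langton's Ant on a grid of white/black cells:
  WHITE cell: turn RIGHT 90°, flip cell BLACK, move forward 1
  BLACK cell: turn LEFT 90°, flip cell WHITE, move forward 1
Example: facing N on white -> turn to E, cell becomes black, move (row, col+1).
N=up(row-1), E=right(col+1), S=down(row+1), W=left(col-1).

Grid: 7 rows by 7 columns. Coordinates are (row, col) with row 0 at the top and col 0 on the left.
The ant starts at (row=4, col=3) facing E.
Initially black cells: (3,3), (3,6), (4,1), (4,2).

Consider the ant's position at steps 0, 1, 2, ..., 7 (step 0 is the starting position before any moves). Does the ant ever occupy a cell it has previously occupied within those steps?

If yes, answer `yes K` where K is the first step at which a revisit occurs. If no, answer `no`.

Step 1: on WHITE (4,3): turn R to S, flip to black, move to (5,3). |black|=5 — new cell
Step 2: on WHITE (5,3): turn R to W, flip to black, move to (5,2). |black|=6 — new cell
Step 3: on WHITE (5,2): turn R to N, flip to black, move to (4,2). |black|=7 — new cell
Step 4: on BLACK (4,2): turn L to W, flip to white, move to (4,1). |black|=6 — new cell
Step 5: on BLACK (4,1): turn L to S, flip to white, move to (5,1). |black|=5 — new cell
Step 6: on WHITE (5,1): turn R to W, flip to black, move to (5,0). |black|=6 — new cell
Step 7: on WHITE (5,0): turn R to N, flip to black, move to (4,0). |black|=7 — new cell
No revisit within 7 steps.

Answer: no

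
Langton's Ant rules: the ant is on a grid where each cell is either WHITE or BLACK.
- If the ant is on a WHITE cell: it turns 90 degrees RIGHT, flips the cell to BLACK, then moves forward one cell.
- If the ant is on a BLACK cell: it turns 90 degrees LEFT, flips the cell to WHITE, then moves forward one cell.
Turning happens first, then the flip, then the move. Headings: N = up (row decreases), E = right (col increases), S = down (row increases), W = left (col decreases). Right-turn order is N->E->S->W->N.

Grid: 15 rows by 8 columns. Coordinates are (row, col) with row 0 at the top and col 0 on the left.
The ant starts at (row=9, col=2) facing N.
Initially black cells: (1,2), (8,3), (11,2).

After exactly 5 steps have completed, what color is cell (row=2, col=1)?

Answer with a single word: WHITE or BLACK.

Step 1: on WHITE (9,2): turn R to E, flip to black, move to (9,3). |black|=4
Step 2: on WHITE (9,3): turn R to S, flip to black, move to (10,3). |black|=5
Step 3: on WHITE (10,3): turn R to W, flip to black, move to (10,2). |black|=6
Step 4: on WHITE (10,2): turn R to N, flip to black, move to (9,2). |black|=7
Step 5: on BLACK (9,2): turn L to W, flip to white, move to (9,1). |black|=6

Answer: WHITE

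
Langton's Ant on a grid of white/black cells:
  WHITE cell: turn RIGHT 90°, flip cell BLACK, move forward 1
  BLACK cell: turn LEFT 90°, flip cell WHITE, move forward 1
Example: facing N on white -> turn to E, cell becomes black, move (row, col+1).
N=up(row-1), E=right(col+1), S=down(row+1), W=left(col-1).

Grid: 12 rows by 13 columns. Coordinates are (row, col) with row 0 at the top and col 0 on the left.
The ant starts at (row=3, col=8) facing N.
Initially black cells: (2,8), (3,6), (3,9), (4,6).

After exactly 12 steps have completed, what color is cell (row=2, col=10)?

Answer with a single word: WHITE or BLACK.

Answer: WHITE

Derivation:
Step 1: on WHITE (3,8): turn R to E, flip to black, move to (3,9). |black|=5
Step 2: on BLACK (3,9): turn L to N, flip to white, move to (2,9). |black|=4
Step 3: on WHITE (2,9): turn R to E, flip to black, move to (2,10). |black|=5
Step 4: on WHITE (2,10): turn R to S, flip to black, move to (3,10). |black|=6
Step 5: on WHITE (3,10): turn R to W, flip to black, move to (3,9). |black|=7
Step 6: on WHITE (3,9): turn R to N, flip to black, move to (2,9). |black|=8
Step 7: on BLACK (2,9): turn L to W, flip to white, move to (2,8). |black|=7
Step 8: on BLACK (2,8): turn L to S, flip to white, move to (3,8). |black|=6
Step 9: on BLACK (3,8): turn L to E, flip to white, move to (3,9). |black|=5
Step 10: on BLACK (3,9): turn L to N, flip to white, move to (2,9). |black|=4
Step 11: on WHITE (2,9): turn R to E, flip to black, move to (2,10). |black|=5
Step 12: on BLACK (2,10): turn L to N, flip to white, move to (1,10). |black|=4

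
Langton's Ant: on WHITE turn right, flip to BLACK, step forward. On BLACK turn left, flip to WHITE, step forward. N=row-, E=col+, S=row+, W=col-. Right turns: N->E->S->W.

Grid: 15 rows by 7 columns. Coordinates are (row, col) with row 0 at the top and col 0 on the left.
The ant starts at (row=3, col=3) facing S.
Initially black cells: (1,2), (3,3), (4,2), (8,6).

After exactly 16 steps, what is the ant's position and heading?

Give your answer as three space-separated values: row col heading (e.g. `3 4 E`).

Answer: 3 3 S

Derivation:
Step 1: on BLACK (3,3): turn L to E, flip to white, move to (3,4). |black|=3
Step 2: on WHITE (3,4): turn R to S, flip to black, move to (4,4). |black|=4
Step 3: on WHITE (4,4): turn R to W, flip to black, move to (4,3). |black|=5
Step 4: on WHITE (4,3): turn R to N, flip to black, move to (3,3). |black|=6
Step 5: on WHITE (3,3): turn R to E, flip to black, move to (3,4). |black|=7
Step 6: on BLACK (3,4): turn L to N, flip to white, move to (2,4). |black|=6
Step 7: on WHITE (2,4): turn R to E, flip to black, move to (2,5). |black|=7
Step 8: on WHITE (2,5): turn R to S, flip to black, move to (3,5). |black|=8
Step 9: on WHITE (3,5): turn R to W, flip to black, move to (3,4). |black|=9
Step 10: on WHITE (3,4): turn R to N, flip to black, move to (2,4). |black|=10
Step 11: on BLACK (2,4): turn L to W, flip to white, move to (2,3). |black|=9
Step 12: on WHITE (2,3): turn R to N, flip to black, move to (1,3). |black|=10
Step 13: on WHITE (1,3): turn R to E, flip to black, move to (1,4). |black|=11
Step 14: on WHITE (1,4): turn R to S, flip to black, move to (2,4). |black|=12
Step 15: on WHITE (2,4): turn R to W, flip to black, move to (2,3). |black|=13
Step 16: on BLACK (2,3): turn L to S, flip to white, move to (3,3). |black|=12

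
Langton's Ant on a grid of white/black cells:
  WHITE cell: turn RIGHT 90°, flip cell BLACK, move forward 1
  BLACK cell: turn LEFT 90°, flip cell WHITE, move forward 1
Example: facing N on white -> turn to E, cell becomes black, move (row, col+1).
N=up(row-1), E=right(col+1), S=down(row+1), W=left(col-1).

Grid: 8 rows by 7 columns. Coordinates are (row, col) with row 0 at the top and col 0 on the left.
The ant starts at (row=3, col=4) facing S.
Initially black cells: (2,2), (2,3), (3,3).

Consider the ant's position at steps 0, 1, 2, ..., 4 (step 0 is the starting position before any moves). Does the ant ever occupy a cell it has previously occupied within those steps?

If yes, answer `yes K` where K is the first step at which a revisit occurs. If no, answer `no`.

Step 1: on WHITE (3,4): turn R to W, flip to black, move to (3,3). |black|=4 — new cell
Step 2: on BLACK (3,3): turn L to S, flip to white, move to (4,3). |black|=3 — new cell
Step 3: on WHITE (4,3): turn R to W, flip to black, move to (4,2). |black|=4 — new cell
Step 4: on WHITE (4,2): turn R to N, flip to black, move to (3,2). |black|=5 — new cell
No revisit within 4 steps.

Answer: no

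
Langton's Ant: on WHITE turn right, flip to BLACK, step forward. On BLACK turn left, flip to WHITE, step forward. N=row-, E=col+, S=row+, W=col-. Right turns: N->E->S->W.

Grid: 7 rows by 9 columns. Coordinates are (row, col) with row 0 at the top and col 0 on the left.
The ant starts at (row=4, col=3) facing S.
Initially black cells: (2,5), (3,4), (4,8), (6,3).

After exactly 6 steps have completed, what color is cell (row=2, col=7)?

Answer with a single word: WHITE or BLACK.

Answer: WHITE

Derivation:
Step 1: on WHITE (4,3): turn R to W, flip to black, move to (4,2). |black|=5
Step 2: on WHITE (4,2): turn R to N, flip to black, move to (3,2). |black|=6
Step 3: on WHITE (3,2): turn R to E, flip to black, move to (3,3). |black|=7
Step 4: on WHITE (3,3): turn R to S, flip to black, move to (4,3). |black|=8
Step 5: on BLACK (4,3): turn L to E, flip to white, move to (4,4). |black|=7
Step 6: on WHITE (4,4): turn R to S, flip to black, move to (5,4). |black|=8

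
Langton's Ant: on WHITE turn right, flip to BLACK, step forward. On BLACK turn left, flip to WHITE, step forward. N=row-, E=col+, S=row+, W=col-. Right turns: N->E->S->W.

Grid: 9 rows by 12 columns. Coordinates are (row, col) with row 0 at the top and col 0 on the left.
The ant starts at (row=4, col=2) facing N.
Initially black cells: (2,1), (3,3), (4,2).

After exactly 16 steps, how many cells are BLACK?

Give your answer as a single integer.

Answer: 11

Derivation:
Step 1: on BLACK (4,2): turn L to W, flip to white, move to (4,1). |black|=2
Step 2: on WHITE (4,1): turn R to N, flip to black, move to (3,1). |black|=3
Step 3: on WHITE (3,1): turn R to E, flip to black, move to (3,2). |black|=4
Step 4: on WHITE (3,2): turn R to S, flip to black, move to (4,2). |black|=5
Step 5: on WHITE (4,2): turn R to W, flip to black, move to (4,1). |black|=6
Step 6: on BLACK (4,1): turn L to S, flip to white, move to (5,1). |black|=5
Step 7: on WHITE (5,1): turn R to W, flip to black, move to (5,0). |black|=6
Step 8: on WHITE (5,0): turn R to N, flip to black, move to (4,0). |black|=7
Step 9: on WHITE (4,0): turn R to E, flip to black, move to (4,1). |black|=8
Step 10: on WHITE (4,1): turn R to S, flip to black, move to (5,1). |black|=9
Step 11: on BLACK (5,1): turn L to E, flip to white, move to (5,2). |black|=8
Step 12: on WHITE (5,2): turn R to S, flip to black, move to (6,2). |black|=9
Step 13: on WHITE (6,2): turn R to W, flip to black, move to (6,1). |black|=10
Step 14: on WHITE (6,1): turn R to N, flip to black, move to (5,1). |black|=11
Step 15: on WHITE (5,1): turn R to E, flip to black, move to (5,2). |black|=12
Step 16: on BLACK (5,2): turn L to N, flip to white, move to (4,2). |black|=11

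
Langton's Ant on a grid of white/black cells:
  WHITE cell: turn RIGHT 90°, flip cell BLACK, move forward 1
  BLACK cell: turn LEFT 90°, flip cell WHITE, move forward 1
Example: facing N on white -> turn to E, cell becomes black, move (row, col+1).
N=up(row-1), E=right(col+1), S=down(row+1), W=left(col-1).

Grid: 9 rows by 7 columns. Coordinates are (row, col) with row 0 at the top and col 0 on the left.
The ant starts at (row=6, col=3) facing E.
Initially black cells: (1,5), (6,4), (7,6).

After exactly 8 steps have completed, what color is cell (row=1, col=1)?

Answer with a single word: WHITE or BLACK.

Step 1: on WHITE (6,3): turn R to S, flip to black, move to (7,3). |black|=4
Step 2: on WHITE (7,3): turn R to W, flip to black, move to (7,2). |black|=5
Step 3: on WHITE (7,2): turn R to N, flip to black, move to (6,2). |black|=6
Step 4: on WHITE (6,2): turn R to E, flip to black, move to (6,3). |black|=7
Step 5: on BLACK (6,3): turn L to N, flip to white, move to (5,3). |black|=6
Step 6: on WHITE (5,3): turn R to E, flip to black, move to (5,4). |black|=7
Step 7: on WHITE (5,4): turn R to S, flip to black, move to (6,4). |black|=8
Step 8: on BLACK (6,4): turn L to E, flip to white, move to (6,5). |black|=7

Answer: WHITE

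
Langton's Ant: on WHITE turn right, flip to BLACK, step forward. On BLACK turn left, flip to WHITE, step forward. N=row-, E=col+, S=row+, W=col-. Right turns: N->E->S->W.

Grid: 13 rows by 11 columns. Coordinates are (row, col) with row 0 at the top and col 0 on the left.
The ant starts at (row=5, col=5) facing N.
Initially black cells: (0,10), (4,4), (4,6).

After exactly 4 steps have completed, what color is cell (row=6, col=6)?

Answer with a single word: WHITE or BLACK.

Answer: BLACK

Derivation:
Step 1: on WHITE (5,5): turn R to E, flip to black, move to (5,6). |black|=4
Step 2: on WHITE (5,6): turn R to S, flip to black, move to (6,6). |black|=5
Step 3: on WHITE (6,6): turn R to W, flip to black, move to (6,5). |black|=6
Step 4: on WHITE (6,5): turn R to N, flip to black, move to (5,5). |black|=7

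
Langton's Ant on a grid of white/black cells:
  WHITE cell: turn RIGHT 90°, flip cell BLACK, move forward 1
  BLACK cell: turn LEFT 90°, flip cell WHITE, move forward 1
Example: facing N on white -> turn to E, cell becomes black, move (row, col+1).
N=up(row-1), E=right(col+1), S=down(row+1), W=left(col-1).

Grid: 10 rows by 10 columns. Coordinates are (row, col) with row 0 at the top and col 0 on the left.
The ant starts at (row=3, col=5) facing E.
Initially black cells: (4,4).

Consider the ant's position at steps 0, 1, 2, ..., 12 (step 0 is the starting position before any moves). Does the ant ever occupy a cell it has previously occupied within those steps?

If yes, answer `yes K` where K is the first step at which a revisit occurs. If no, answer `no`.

Step 1: on WHITE (3,5): turn R to S, flip to black, move to (4,5). |black|=2 — new cell
Step 2: on WHITE (4,5): turn R to W, flip to black, move to (4,4). |black|=3 — new cell
Step 3: on BLACK (4,4): turn L to S, flip to white, move to (5,4). |black|=2 — new cell
Step 4: on WHITE (5,4): turn R to W, flip to black, move to (5,3). |black|=3 — new cell
Step 5: on WHITE (5,3): turn R to N, flip to black, move to (4,3). |black|=4 — new cell
Step 6: on WHITE (4,3): turn R to E, flip to black, move to (4,4). |black|=5 — REVISIT

Answer: yes 6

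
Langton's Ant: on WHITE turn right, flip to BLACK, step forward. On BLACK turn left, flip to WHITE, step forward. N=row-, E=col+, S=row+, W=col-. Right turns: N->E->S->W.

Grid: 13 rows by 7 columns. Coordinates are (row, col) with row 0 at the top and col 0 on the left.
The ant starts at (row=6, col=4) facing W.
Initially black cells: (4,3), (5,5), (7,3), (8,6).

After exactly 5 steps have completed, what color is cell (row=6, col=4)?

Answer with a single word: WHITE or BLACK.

Step 1: on WHITE (6,4): turn R to N, flip to black, move to (5,4). |black|=5
Step 2: on WHITE (5,4): turn R to E, flip to black, move to (5,5). |black|=6
Step 3: on BLACK (5,5): turn L to N, flip to white, move to (4,5). |black|=5
Step 4: on WHITE (4,5): turn R to E, flip to black, move to (4,6). |black|=6
Step 5: on WHITE (4,6): turn R to S, flip to black, move to (5,6). |black|=7

Answer: BLACK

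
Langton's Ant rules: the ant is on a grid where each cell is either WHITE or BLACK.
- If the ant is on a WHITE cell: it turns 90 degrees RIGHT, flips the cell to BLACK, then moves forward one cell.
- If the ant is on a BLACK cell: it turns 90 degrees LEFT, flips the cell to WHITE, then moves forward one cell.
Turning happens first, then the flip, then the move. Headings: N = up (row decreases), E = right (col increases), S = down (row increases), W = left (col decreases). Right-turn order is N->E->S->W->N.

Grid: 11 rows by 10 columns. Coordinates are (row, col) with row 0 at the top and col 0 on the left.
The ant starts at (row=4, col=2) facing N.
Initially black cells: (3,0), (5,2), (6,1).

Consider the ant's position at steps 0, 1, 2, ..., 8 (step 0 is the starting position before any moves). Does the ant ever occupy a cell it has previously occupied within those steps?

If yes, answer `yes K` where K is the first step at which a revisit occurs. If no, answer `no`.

Step 1: on WHITE (4,2): turn R to E, flip to black, move to (4,3). |black|=4 — new cell
Step 2: on WHITE (4,3): turn R to S, flip to black, move to (5,3). |black|=5 — new cell
Step 3: on WHITE (5,3): turn R to W, flip to black, move to (5,2). |black|=6 — new cell
Step 4: on BLACK (5,2): turn L to S, flip to white, move to (6,2). |black|=5 — new cell
Step 5: on WHITE (6,2): turn R to W, flip to black, move to (6,1). |black|=6 — new cell
Step 6: on BLACK (6,1): turn L to S, flip to white, move to (7,1). |black|=5 — new cell
Step 7: on WHITE (7,1): turn R to W, flip to black, move to (7,0). |black|=6 — new cell
Step 8: on WHITE (7,0): turn R to N, flip to black, move to (6,0). |black|=7 — new cell
No revisit within 8 steps.

Answer: no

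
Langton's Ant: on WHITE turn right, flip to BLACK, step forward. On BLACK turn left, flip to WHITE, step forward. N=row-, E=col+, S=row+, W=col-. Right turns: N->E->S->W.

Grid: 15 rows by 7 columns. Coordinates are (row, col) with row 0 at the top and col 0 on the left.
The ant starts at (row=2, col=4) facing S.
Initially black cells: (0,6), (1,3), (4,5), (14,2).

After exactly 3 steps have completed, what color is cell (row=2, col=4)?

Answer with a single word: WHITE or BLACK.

Answer: BLACK

Derivation:
Step 1: on WHITE (2,4): turn R to W, flip to black, move to (2,3). |black|=5
Step 2: on WHITE (2,3): turn R to N, flip to black, move to (1,3). |black|=6
Step 3: on BLACK (1,3): turn L to W, flip to white, move to (1,2). |black|=5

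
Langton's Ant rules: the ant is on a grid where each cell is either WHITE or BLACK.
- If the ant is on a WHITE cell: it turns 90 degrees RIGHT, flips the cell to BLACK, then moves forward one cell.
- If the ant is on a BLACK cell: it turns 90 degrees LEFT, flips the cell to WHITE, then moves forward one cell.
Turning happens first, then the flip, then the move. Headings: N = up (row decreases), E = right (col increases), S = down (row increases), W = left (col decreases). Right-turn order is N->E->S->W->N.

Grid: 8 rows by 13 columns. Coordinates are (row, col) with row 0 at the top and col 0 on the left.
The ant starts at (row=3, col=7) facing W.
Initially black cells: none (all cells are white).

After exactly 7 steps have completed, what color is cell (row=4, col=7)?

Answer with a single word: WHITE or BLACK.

Answer: BLACK

Derivation:
Step 1: on WHITE (3,7): turn R to N, flip to black, move to (2,7). |black|=1
Step 2: on WHITE (2,7): turn R to E, flip to black, move to (2,8). |black|=2
Step 3: on WHITE (2,8): turn R to S, flip to black, move to (3,8). |black|=3
Step 4: on WHITE (3,8): turn R to W, flip to black, move to (3,7). |black|=4
Step 5: on BLACK (3,7): turn L to S, flip to white, move to (4,7). |black|=3
Step 6: on WHITE (4,7): turn R to W, flip to black, move to (4,6). |black|=4
Step 7: on WHITE (4,6): turn R to N, flip to black, move to (3,6). |black|=5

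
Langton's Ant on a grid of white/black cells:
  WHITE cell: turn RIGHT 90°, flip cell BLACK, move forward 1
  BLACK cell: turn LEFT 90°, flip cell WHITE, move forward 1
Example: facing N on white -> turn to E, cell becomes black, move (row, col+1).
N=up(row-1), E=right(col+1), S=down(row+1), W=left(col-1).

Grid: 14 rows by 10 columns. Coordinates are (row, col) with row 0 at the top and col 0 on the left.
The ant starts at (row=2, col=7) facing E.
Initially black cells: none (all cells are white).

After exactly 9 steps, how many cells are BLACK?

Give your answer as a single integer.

Answer: 7

Derivation:
Step 1: on WHITE (2,7): turn R to S, flip to black, move to (3,7). |black|=1
Step 2: on WHITE (3,7): turn R to W, flip to black, move to (3,6). |black|=2
Step 3: on WHITE (3,6): turn R to N, flip to black, move to (2,6). |black|=3
Step 4: on WHITE (2,6): turn R to E, flip to black, move to (2,7). |black|=4
Step 5: on BLACK (2,7): turn L to N, flip to white, move to (1,7). |black|=3
Step 6: on WHITE (1,7): turn R to E, flip to black, move to (1,8). |black|=4
Step 7: on WHITE (1,8): turn R to S, flip to black, move to (2,8). |black|=5
Step 8: on WHITE (2,8): turn R to W, flip to black, move to (2,7). |black|=6
Step 9: on WHITE (2,7): turn R to N, flip to black, move to (1,7). |black|=7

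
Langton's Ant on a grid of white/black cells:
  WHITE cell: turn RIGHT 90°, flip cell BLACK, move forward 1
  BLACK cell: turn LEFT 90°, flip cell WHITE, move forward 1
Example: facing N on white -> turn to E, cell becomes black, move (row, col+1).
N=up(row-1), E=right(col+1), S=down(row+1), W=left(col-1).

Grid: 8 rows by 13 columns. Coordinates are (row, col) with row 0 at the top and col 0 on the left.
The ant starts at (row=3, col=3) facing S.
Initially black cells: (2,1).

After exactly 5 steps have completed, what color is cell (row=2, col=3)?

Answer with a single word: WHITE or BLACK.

Answer: BLACK

Derivation:
Step 1: on WHITE (3,3): turn R to W, flip to black, move to (3,2). |black|=2
Step 2: on WHITE (3,2): turn R to N, flip to black, move to (2,2). |black|=3
Step 3: on WHITE (2,2): turn R to E, flip to black, move to (2,3). |black|=4
Step 4: on WHITE (2,3): turn R to S, flip to black, move to (3,3). |black|=5
Step 5: on BLACK (3,3): turn L to E, flip to white, move to (3,4). |black|=4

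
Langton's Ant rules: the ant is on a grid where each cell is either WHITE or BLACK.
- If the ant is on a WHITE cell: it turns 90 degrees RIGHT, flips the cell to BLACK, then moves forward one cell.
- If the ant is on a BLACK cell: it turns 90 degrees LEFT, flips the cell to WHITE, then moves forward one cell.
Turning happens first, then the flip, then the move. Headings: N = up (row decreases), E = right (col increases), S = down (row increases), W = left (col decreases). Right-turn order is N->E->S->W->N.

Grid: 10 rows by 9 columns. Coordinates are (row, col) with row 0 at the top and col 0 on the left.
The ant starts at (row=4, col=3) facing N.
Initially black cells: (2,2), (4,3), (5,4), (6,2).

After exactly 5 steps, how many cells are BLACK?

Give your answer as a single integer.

Step 1: on BLACK (4,3): turn L to W, flip to white, move to (4,2). |black|=3
Step 2: on WHITE (4,2): turn R to N, flip to black, move to (3,2). |black|=4
Step 3: on WHITE (3,2): turn R to E, flip to black, move to (3,3). |black|=5
Step 4: on WHITE (3,3): turn R to S, flip to black, move to (4,3). |black|=6
Step 5: on WHITE (4,3): turn R to W, flip to black, move to (4,2). |black|=7

Answer: 7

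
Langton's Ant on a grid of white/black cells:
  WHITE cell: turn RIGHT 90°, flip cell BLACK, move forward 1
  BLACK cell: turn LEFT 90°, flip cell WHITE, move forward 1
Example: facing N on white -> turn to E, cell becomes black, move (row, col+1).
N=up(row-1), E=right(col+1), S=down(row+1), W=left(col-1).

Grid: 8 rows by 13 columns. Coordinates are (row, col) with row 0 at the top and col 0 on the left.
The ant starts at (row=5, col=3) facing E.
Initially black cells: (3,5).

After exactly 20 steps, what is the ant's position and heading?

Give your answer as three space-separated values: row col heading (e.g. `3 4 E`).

Step 1: on WHITE (5,3): turn R to S, flip to black, move to (6,3). |black|=2
Step 2: on WHITE (6,3): turn R to W, flip to black, move to (6,2). |black|=3
Step 3: on WHITE (6,2): turn R to N, flip to black, move to (5,2). |black|=4
Step 4: on WHITE (5,2): turn R to E, flip to black, move to (5,3). |black|=5
Step 5: on BLACK (5,3): turn L to N, flip to white, move to (4,3). |black|=4
Step 6: on WHITE (4,3): turn R to E, flip to black, move to (4,4). |black|=5
Step 7: on WHITE (4,4): turn R to S, flip to black, move to (5,4). |black|=6
Step 8: on WHITE (5,4): turn R to W, flip to black, move to (5,3). |black|=7
Step 9: on WHITE (5,3): turn R to N, flip to black, move to (4,3). |black|=8
Step 10: on BLACK (4,3): turn L to W, flip to white, move to (4,2). |black|=7
Step 11: on WHITE (4,2): turn R to N, flip to black, move to (3,2). |black|=8
Step 12: on WHITE (3,2): turn R to E, flip to black, move to (3,3). |black|=9
Step 13: on WHITE (3,3): turn R to S, flip to black, move to (4,3). |black|=10
Step 14: on WHITE (4,3): turn R to W, flip to black, move to (4,2). |black|=11
Step 15: on BLACK (4,2): turn L to S, flip to white, move to (5,2). |black|=10
Step 16: on BLACK (5,2): turn L to E, flip to white, move to (5,3). |black|=9
Step 17: on BLACK (5,3): turn L to N, flip to white, move to (4,3). |black|=8
Step 18: on BLACK (4,3): turn L to W, flip to white, move to (4,2). |black|=7
Step 19: on WHITE (4,2): turn R to N, flip to black, move to (3,2). |black|=8
Step 20: on BLACK (3,2): turn L to W, flip to white, move to (3,1). |black|=7

Answer: 3 1 W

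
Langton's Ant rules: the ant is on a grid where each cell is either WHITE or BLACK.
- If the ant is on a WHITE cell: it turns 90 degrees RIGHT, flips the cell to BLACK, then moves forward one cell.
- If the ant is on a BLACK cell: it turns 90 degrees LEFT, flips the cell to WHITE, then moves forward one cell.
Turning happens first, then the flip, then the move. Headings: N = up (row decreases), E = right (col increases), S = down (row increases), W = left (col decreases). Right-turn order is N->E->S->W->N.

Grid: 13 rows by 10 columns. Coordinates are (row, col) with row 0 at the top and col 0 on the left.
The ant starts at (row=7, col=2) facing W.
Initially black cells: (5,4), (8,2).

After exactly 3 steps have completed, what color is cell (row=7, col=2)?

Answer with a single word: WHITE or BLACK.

Step 1: on WHITE (7,2): turn R to N, flip to black, move to (6,2). |black|=3
Step 2: on WHITE (6,2): turn R to E, flip to black, move to (6,3). |black|=4
Step 3: on WHITE (6,3): turn R to S, flip to black, move to (7,3). |black|=5

Answer: BLACK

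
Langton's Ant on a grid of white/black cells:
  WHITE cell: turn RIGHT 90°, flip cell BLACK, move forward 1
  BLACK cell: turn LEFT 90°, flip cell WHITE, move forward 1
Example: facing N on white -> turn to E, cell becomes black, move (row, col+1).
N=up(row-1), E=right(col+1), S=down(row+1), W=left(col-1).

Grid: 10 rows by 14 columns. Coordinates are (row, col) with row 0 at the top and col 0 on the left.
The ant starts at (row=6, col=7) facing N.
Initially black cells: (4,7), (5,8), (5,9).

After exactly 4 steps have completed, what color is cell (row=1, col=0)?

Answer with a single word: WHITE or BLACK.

Answer: WHITE

Derivation:
Step 1: on WHITE (6,7): turn R to E, flip to black, move to (6,8). |black|=4
Step 2: on WHITE (6,8): turn R to S, flip to black, move to (7,8). |black|=5
Step 3: on WHITE (7,8): turn R to W, flip to black, move to (7,7). |black|=6
Step 4: on WHITE (7,7): turn R to N, flip to black, move to (6,7). |black|=7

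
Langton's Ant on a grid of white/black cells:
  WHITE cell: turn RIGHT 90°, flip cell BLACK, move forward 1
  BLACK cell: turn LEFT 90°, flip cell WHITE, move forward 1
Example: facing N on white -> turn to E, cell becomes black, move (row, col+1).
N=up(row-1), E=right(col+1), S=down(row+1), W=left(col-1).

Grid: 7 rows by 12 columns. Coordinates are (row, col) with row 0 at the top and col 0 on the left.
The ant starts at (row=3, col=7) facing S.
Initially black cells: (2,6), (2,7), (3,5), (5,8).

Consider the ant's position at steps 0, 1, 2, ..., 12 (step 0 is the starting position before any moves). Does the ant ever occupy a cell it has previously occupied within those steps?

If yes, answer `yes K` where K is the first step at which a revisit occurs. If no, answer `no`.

Answer: yes 6

Derivation:
Step 1: on WHITE (3,7): turn R to W, flip to black, move to (3,6). |black|=5 — new cell
Step 2: on WHITE (3,6): turn R to N, flip to black, move to (2,6). |black|=6 — new cell
Step 3: on BLACK (2,6): turn L to W, flip to white, move to (2,5). |black|=5 — new cell
Step 4: on WHITE (2,5): turn R to N, flip to black, move to (1,5). |black|=6 — new cell
Step 5: on WHITE (1,5): turn R to E, flip to black, move to (1,6). |black|=7 — new cell
Step 6: on WHITE (1,6): turn R to S, flip to black, move to (2,6). |black|=8 — REVISIT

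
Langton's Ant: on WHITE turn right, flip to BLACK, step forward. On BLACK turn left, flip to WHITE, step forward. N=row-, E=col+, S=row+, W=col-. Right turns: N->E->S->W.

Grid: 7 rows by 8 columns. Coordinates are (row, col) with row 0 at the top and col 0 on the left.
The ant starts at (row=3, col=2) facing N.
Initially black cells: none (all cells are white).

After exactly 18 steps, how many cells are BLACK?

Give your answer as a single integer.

Step 1: on WHITE (3,2): turn R to E, flip to black, move to (3,3). |black|=1
Step 2: on WHITE (3,3): turn R to S, flip to black, move to (4,3). |black|=2
Step 3: on WHITE (4,3): turn R to W, flip to black, move to (4,2). |black|=3
Step 4: on WHITE (4,2): turn R to N, flip to black, move to (3,2). |black|=4
Step 5: on BLACK (3,2): turn L to W, flip to white, move to (3,1). |black|=3
Step 6: on WHITE (3,1): turn R to N, flip to black, move to (2,1). |black|=4
Step 7: on WHITE (2,1): turn R to E, flip to black, move to (2,2). |black|=5
Step 8: on WHITE (2,2): turn R to S, flip to black, move to (3,2). |black|=6
Step 9: on WHITE (3,2): turn R to W, flip to black, move to (3,1). |black|=7
Step 10: on BLACK (3,1): turn L to S, flip to white, move to (4,1). |black|=6
Step 11: on WHITE (4,1): turn R to W, flip to black, move to (4,0). |black|=7
Step 12: on WHITE (4,0): turn R to N, flip to black, move to (3,0). |black|=8
Step 13: on WHITE (3,0): turn R to E, flip to black, move to (3,1). |black|=9
Step 14: on WHITE (3,1): turn R to S, flip to black, move to (4,1). |black|=10
Step 15: on BLACK (4,1): turn L to E, flip to white, move to (4,2). |black|=9
Step 16: on BLACK (4,2): turn L to N, flip to white, move to (3,2). |black|=8
Step 17: on BLACK (3,2): turn L to W, flip to white, move to (3,1). |black|=7
Step 18: on BLACK (3,1): turn L to S, flip to white, move to (4,1). |black|=6

Answer: 6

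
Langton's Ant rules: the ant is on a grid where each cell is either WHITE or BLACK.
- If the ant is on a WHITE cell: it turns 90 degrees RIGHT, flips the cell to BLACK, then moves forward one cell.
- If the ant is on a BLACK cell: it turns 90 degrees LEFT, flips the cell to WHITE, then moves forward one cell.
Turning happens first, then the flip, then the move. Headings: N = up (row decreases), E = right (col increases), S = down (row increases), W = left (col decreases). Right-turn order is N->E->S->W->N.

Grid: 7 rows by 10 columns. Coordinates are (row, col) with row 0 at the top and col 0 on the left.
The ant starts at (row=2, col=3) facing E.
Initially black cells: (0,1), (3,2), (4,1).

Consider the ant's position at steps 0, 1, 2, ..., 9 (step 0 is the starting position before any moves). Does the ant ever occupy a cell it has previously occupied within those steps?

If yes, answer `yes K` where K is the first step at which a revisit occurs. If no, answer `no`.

Step 1: on WHITE (2,3): turn R to S, flip to black, move to (3,3). |black|=4 — new cell
Step 2: on WHITE (3,3): turn R to W, flip to black, move to (3,2). |black|=5 — new cell
Step 3: on BLACK (3,2): turn L to S, flip to white, move to (4,2). |black|=4 — new cell
Step 4: on WHITE (4,2): turn R to W, flip to black, move to (4,1). |black|=5 — new cell
Step 5: on BLACK (4,1): turn L to S, flip to white, move to (5,1). |black|=4 — new cell
Step 6: on WHITE (5,1): turn R to W, flip to black, move to (5,0). |black|=5 — new cell
Step 7: on WHITE (5,0): turn R to N, flip to black, move to (4,0). |black|=6 — new cell
Step 8: on WHITE (4,0): turn R to E, flip to black, move to (4,1). |black|=7 — REVISIT

Answer: yes 8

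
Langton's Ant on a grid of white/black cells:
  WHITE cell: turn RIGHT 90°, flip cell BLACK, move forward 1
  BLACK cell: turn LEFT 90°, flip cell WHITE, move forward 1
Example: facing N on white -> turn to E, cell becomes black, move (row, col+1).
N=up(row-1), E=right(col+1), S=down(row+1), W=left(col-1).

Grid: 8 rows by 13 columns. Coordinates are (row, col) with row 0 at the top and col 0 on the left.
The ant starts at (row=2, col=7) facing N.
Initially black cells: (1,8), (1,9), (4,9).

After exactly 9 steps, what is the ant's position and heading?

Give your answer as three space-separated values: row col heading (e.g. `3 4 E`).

Step 1: on WHITE (2,7): turn R to E, flip to black, move to (2,8). |black|=4
Step 2: on WHITE (2,8): turn R to S, flip to black, move to (3,8). |black|=5
Step 3: on WHITE (3,8): turn R to W, flip to black, move to (3,7). |black|=6
Step 4: on WHITE (3,7): turn R to N, flip to black, move to (2,7). |black|=7
Step 5: on BLACK (2,7): turn L to W, flip to white, move to (2,6). |black|=6
Step 6: on WHITE (2,6): turn R to N, flip to black, move to (1,6). |black|=7
Step 7: on WHITE (1,6): turn R to E, flip to black, move to (1,7). |black|=8
Step 8: on WHITE (1,7): turn R to S, flip to black, move to (2,7). |black|=9
Step 9: on WHITE (2,7): turn R to W, flip to black, move to (2,6). |black|=10

Answer: 2 6 W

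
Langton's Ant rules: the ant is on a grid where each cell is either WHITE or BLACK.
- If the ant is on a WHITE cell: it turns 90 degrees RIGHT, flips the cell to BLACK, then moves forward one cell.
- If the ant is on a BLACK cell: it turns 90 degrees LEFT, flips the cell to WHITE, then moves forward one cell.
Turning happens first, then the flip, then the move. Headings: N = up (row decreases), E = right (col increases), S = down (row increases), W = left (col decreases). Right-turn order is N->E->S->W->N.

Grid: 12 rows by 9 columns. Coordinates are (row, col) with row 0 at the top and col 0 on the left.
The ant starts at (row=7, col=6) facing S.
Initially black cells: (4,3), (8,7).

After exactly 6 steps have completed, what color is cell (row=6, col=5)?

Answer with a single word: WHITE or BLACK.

Answer: BLACK

Derivation:
Step 1: on WHITE (7,6): turn R to W, flip to black, move to (7,5). |black|=3
Step 2: on WHITE (7,5): turn R to N, flip to black, move to (6,5). |black|=4
Step 3: on WHITE (6,5): turn R to E, flip to black, move to (6,6). |black|=5
Step 4: on WHITE (6,6): turn R to S, flip to black, move to (7,6). |black|=6
Step 5: on BLACK (7,6): turn L to E, flip to white, move to (7,7). |black|=5
Step 6: on WHITE (7,7): turn R to S, flip to black, move to (8,7). |black|=6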